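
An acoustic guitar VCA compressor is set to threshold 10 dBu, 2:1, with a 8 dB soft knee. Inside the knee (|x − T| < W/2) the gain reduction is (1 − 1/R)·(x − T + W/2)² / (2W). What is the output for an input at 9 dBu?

8.71875 dBu

x − T + W/2 = 9 − 10 + 4 = 3.
GR = (1 − 1/2) × 3² / 16 = 0.5 × 9 / 16 = 0.28125 dB.
Output = 9 − 0.28125 = 8.71875 dBu.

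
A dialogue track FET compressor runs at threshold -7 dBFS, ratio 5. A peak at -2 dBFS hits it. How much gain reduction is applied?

The signal is 5 dB above threshold.
At 5:1, output sits 5/5 = 1 dB above threshold.
GR = overshoot in − overshoot out = 5 − 1 = 4 dB.

4 dB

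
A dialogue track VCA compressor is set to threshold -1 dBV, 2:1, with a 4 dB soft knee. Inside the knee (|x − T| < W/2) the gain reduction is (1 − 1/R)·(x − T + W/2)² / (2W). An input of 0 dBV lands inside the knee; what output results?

-0.5625 dBV

x − T + W/2 = 0 − (-1) + 2 = 3.
GR = (1 − 1/2) × 3² / 8 = 0.5 × 9 / 8 = 0.5625 dB.
Output = 0 − 0.5625 = -0.5625 dBV.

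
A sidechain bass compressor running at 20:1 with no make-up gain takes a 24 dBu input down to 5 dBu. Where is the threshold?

4 dBu

Gain reduction = 24 − 5 = 19 dB; output overshoot = GR / (R − 1) = 19 / 19 = 1 dB.
Threshold = output − output overshoot = 5 − 1 = 4 dBu.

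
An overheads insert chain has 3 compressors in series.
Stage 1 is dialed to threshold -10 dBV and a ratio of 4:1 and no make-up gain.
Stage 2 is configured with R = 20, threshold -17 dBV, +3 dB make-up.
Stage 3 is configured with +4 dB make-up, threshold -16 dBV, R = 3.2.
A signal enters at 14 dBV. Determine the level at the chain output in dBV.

-11.171875 dBV

Stage 1: 24 dB above -10 dBV, reduced 4:1 to 6 dB above → -4 dBV.
Stage 2: -4 dBV is 13 dB over -17 dBV; at 20:1 that becomes 0.65 dB over, giving -16.35 dBV; +3 dB make-up → -13.35 dBV.
Stage 3: overshoot 2.65 dB → 2.65/3.2 = 0.828125 dB → -15.171875 dBV; +4 dB make-up → -11.171875 dBV.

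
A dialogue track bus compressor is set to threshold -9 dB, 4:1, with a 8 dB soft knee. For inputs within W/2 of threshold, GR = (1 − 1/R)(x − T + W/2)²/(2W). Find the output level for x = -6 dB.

-8.296875 dB

x − T + W/2 = -6 − (-9) + 4 = 7.
GR = (1 − 1/4) × 7² / 16 = 0.75 × 49 / 16 = 2.296875 dB.
Output = -6 − 2.296875 = -8.296875 dB.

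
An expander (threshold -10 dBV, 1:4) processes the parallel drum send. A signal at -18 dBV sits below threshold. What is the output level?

The input is 8 dB below the -10 dBV threshold.
A 1:4 expander multiplies undershoot by 4: 8 × 4 = 32 dB below threshold.
Output = -10 − 32 = -42 dBV.

-42 dBV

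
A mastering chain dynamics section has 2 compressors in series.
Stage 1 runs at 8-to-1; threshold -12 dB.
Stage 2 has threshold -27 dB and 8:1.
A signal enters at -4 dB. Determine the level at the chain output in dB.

-25 dB

Stage 1: -4 dB is 8 dB over -12 dB; at 8:1 that becomes 1 dB over, giving -11 dB.
Stage 2: 16 dB above -27 dB, reduced 8:1 to 2 dB above → -25 dB.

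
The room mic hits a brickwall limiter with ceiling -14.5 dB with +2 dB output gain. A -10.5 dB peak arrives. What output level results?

-12.5 dB

The limiter clamps the peak to its -14.5 dB ceiling.
Output gain then adds 2 dB: -14.5 + 2 = -12.5 dB.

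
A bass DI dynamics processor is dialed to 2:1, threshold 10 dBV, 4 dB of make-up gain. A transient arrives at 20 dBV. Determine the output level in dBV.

19 dBV

20 dBV sits 10 dB over threshold.
At 2:1 the overshoot is divided by 2, leaving 5 dB above threshold.
Output = 10 + 5 = 15 dBV; make-up adds 4 dB, giving 19 dBV.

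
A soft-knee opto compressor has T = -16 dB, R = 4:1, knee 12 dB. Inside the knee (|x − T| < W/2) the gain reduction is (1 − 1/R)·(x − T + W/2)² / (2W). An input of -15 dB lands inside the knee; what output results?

x − T + W/2 = -15 − (-16) + 6 = 7.
GR = (1 − 1/4) × 7² / 24 = 0.75 × 49 / 24 = 1.53125 dB.
Output = -15 − 1.53125 = -16.53125 dB.

-16.53125 dB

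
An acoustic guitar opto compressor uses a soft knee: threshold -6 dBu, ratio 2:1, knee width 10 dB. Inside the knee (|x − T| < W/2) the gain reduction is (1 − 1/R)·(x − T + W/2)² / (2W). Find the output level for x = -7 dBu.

x − T + W/2 = -7 − (-6) + 5 = 4.
GR = (1 − 1/2) × 4² / 20 = 0.5 × 16 / 20 = 0.4 dB.
Output = -7 − 0.4 = -7.4 dBu.

-7.4 dBu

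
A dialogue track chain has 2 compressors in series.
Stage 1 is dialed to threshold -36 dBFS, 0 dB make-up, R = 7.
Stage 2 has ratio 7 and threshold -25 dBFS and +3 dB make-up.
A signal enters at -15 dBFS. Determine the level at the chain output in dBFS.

-30 dBFS

Stage 1: 21 dB above -36 dBFS, reduced 7:1 to 3 dB above → -33 dBFS.
Stage 2: -33 dBFS ≤ -25 dBFS, so stage 2 doesn't engage; make-up brings it to -30 dBFS.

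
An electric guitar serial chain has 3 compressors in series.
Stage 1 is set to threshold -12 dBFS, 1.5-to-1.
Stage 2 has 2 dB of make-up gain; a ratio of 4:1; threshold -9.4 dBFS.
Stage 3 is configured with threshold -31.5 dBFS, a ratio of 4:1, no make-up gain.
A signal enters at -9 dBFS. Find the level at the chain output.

Stage 1: 3 dB above -12 dBFS, reduced 1.5:1 to 2 dB above → -10 dBFS.
Stage 2: -10 dBFS is at or below the -9.4 dBFS threshold — no compression; make-up brings it to -8 dBFS.
Stage 3: 23.5 dB above -31.5 dBFS, reduced 4:1 to 5.875 dB above → -25.625 dBFS.

-25.625 dBFS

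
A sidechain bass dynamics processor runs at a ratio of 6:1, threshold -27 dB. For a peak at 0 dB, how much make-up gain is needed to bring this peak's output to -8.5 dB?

Without make-up, output = threshold + overshoot/6 = -27 + 4.5 = -22.5 dB.
Gap to target: 14 dB.

14 dB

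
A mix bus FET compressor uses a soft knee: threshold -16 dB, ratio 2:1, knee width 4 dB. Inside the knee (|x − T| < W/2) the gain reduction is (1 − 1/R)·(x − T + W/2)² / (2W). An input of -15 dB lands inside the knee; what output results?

-15.5625 dB

x − T + W/2 = -15 − (-16) + 2 = 3.
GR = (1 − 1/2) × 3² / 8 = 0.5 × 9 / 8 = 0.5625 dB.
Output = -15 − 0.5625 = -15.5625 dB.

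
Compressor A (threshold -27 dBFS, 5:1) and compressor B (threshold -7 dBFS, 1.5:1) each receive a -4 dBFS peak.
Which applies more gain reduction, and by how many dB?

A, by 17.4 dB

A: GR = 23 − 23/5 = 18.4 dB.
B: GR = 3 − 3/1.5 = 1 dB.
Difference: 17.4 dB in favour of A.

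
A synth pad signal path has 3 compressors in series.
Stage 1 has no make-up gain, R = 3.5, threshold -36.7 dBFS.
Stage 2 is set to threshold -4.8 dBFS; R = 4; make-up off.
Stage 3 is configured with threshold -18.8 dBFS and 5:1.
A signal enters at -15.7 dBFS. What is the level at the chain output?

Stage 1: overshoot 21 dB → 21/3.5 = 6 dB → -30.7 dBFS.
Stage 2: below threshold (-30.7 ≤ -4.8); passes unchanged; output -30.7 dBFS.
Stage 3: -30.7 dBFS ≤ -18.8 dBFS, so stage 3 doesn't engage; output -30.7 dBFS.

-30.7 dBFS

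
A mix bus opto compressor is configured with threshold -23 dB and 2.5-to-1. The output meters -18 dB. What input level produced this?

-10.5 dB

That's 5 dB above the -23 dB threshold.
Before 2.5:1 compression the overshoot was 5 × 2.5 = 12.5 dB, so input = -23 + 12.5 = -10.5 dB.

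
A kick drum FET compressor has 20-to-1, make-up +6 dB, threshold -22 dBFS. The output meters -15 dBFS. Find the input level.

Stripping the +6 dB make-up gives -21 dBFS at the gain stage.
That's 1 dB above the -22 dBFS threshold.
Input overshoot = R × output overshoot = 20 dB → input = -22 + 20 = -2 dBFS.

-2 dBFS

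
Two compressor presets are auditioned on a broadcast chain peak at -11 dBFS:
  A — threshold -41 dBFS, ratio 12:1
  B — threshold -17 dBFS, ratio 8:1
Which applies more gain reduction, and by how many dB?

A: GR = 30 − 30/12 = 27.5 dB.
B: GR = 6 − 6/8 = 5.25 dB.
A reduces 22.25 dB more.

A, by 22.25 dB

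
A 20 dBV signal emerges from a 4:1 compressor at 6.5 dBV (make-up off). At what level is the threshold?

2 dBV

Let T be the threshold. Output overshoot = (input overshoot)/R, so 6.5 − T = (20 − T)/4.
4·(6.5 − T) = 20 − T → 3·T = 26 − 20 = 6.
T = 6/3 = 2 dBV.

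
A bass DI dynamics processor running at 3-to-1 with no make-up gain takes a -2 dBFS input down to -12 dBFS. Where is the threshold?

-17 dBFS

Gain reduction = -2 − (-12) = 10 dB; output overshoot = GR / (R − 1) = 10 / 2 = 5 dB.
Threshold = output − output overshoot = -12 − 5 = -17 dBFS.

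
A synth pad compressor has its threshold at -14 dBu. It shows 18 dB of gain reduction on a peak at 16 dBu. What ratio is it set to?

2.5:1

Input overshoot = 16 − (-14) = 30 dB.
Output overshoot = 30 − 18 = 12 dB.
Ratio = input overshoot / output overshoot = 30 / 12 = 2.5.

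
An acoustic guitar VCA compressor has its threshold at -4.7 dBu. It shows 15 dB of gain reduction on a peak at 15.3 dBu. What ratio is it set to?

Input overshoot = 15.3 − (-4.7) = 20 dB.
Output overshoot = 20 − 15 = 5 dB.
Ratio = input overshoot / output overshoot = 20 / 5 = 4.

4:1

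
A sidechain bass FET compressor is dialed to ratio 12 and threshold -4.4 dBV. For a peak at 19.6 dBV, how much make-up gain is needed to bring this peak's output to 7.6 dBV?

10 dB

Overshoot 24 dB → 24/12 = 2 dB after compression, so the compressed level is -4.4 + 2 = -2.4 dBV.
Make-up = target − compressed = 7.6 − (-2.4) = 10 dB.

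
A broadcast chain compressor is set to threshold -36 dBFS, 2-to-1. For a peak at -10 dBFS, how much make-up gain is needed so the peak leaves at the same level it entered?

Overshoot 26 dB → 26/2 = 13 dB after compression, so the compressed level is -36 + 13 = -23 dBFS.
Make-up = target − compressed = -10 − (-23) = 13 dB.

13 dB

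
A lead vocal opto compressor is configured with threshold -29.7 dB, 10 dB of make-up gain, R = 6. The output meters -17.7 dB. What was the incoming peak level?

-17.7 dB

Before make-up, the level was -17.7 − 10 = -27.7 dB.
Post-compression overshoot = -27.7 − (-29.7) = 2 dB.
Undo the ratio: input overshoot = 2 × 6 = 12 dB, giving input = -17.7 dB.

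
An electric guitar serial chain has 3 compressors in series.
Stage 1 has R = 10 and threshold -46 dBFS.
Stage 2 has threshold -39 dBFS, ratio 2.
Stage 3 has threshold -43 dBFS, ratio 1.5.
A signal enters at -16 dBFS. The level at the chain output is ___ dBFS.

-43 dBFS

Stage 1: overshoot 30 dB → 30/10 = 3 dB → -43 dBFS.
Stage 2: -43 dBFS ≤ -39 dBFS, so stage 2 doesn't engage; output -43 dBFS.
Stage 3: below threshold (-43 ≤ -43); passes unchanged; output -43 dBFS.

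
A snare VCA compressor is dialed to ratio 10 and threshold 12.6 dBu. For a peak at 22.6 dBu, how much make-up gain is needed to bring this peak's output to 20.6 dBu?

7 dB

Overshoot 10 dB → 10/10 = 1 dB after compression, so the compressed level is 12.6 + 1 = 13.6 dBu.
Make-up = target − compressed = 20.6 − 13.6 = 7 dB.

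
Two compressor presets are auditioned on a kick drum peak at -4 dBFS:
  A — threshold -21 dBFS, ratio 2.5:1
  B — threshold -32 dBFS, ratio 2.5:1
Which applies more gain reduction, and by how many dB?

B, by 6.6 dB

A: 17 dB over, compressed to 6.8 dB over, so 10.2 dB of GR.
B: 28 dB over, compressed to 11.2 dB over, so 16.8 dB of GR.
B applies 6.6 dB more gain reduction.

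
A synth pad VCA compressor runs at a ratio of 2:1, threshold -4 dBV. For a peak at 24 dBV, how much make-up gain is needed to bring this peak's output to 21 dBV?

The peak compresses to -4 + 28/2 = 10 dBV.
To reach 21 dBV requires 21 − 10 = 11 dB of make-up.

11 dB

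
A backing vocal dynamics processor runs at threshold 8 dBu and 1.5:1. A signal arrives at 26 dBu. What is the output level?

The input is 18 dB above the 8 dBu threshold.
The 18 dB excess becomes 12 dB after 1.5:1 reduction.
Output = 8 + 12 = 20 dBu.

20 dBu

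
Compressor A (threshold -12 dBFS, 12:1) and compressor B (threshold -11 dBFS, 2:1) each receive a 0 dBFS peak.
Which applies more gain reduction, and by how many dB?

A: 12 dB over, compressed to 1 dB over, so 11 dB of GR.
B: 11 dB over, compressed to 5.5 dB over, so 5.5 dB of GR.
A applies 5.5 dB more gain reduction.

A, by 5.5 dB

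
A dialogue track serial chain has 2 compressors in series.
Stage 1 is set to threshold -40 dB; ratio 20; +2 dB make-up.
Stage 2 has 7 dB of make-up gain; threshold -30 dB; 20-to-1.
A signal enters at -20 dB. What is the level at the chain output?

-30 dB

Stage 1: overshoot 20 dB → 20/20 = 1 dB → -39 dB; +2 dB make-up → -37 dB.
Stage 2: -37 dB ≤ -30 dB, so stage 2 doesn't engage; make-up brings it to -30 dB.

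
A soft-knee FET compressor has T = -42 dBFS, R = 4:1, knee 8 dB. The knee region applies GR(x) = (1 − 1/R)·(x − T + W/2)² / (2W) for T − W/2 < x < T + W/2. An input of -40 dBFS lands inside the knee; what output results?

-41.6875 dBFS

x − T + W/2 = -40 − (-42) + 4 = 6.
GR = (1 − 1/4) × 6² / 16 = 0.75 × 36 / 16 = 1.6875 dB.
Output = -40 − 1.6875 = -41.6875 dBFS.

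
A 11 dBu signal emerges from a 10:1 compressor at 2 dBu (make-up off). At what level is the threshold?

Input is 10 dB above T (since output overshoot × R = input overshoot: (2 − T)·10 = 11 − T gives T = 1 dBu).
Check: 1 + (11 − 1)/10 = 1 + 1 = 2 dBu. ✓

1 dBu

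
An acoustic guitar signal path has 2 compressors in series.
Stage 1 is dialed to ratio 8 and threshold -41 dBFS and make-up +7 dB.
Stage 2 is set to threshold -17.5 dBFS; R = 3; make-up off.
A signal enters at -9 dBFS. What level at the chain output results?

Stage 1: 32 dB above -41 dBFS, reduced 8:1 to 4 dB above → -37 dBFS; +7 dB make-up → -30 dBFS.
Stage 2: -30 dBFS is at or below the -17.5 dBFS threshold — no compression; output -30 dBFS.

-30 dBFS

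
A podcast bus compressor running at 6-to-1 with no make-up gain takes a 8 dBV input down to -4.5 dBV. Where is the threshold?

-7 dBV

Gain reduction = 8 − (-4.5) = 12.5 dB; output overshoot = GR / (R − 1) = 12.5 / 5 = 2.5 dB.
Threshold = output − output overshoot = -4.5 − 2.5 = -7 dBV.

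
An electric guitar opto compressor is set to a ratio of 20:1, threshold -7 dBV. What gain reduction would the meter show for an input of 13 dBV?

13 dBV exceeds the threshold by 20 dB.
A 20:1 ratio leaves 1 dB of that excess.
GR = overshoot in − overshoot out = 20 − 1 = 19 dB.

19 dB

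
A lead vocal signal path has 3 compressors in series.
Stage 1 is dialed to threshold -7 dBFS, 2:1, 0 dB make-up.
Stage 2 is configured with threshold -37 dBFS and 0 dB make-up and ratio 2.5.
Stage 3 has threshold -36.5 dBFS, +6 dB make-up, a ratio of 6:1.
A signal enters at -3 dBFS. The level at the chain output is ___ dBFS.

-28.45 dBFS

Stage 1: overshoot 4 dB → 4/2 = 2 dB → -5 dBFS.
Stage 2: -5 dBFS is 32 dB over -37 dBFS; at 2.5:1 that becomes 12.8 dB over, giving -24.2 dBFS.
Stage 3: overshoot 12.3 dB → 12.3/6 = 2.05 dB → -34.45 dBFS; +6 dB make-up → -28.45 dBFS.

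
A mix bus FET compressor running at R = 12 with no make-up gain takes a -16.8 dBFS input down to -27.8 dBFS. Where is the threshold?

Gain reduction = -16.8 − (-27.8) = 11 dB; output overshoot = GR / (R − 1) = 11 / 11 = 1 dB.
Threshold = output − output overshoot = -27.8 − 1 = -28.8 dBFS.

-28.8 dBFS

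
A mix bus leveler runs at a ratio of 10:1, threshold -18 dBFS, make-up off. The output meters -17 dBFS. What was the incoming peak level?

Post-compression overshoot = -17 − (-18) = 1 dB.
Before 10:1 compression the overshoot was 1 × 10 = 10 dB, so input = -18 + 10 = -8 dBFS.

-8 dBFS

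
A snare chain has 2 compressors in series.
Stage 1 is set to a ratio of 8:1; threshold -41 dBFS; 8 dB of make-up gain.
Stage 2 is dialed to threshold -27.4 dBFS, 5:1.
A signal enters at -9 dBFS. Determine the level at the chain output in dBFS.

Stage 1: -9 dBFS is 32 dB over -41 dBFS; at 8:1 that becomes 4 dB over, giving -37 dBFS; +8 dB make-up → -29 dBFS.
Stage 2: -29 dBFS is at or below the -27.4 dBFS threshold — no compression; output -29 dBFS.

-29 dBFS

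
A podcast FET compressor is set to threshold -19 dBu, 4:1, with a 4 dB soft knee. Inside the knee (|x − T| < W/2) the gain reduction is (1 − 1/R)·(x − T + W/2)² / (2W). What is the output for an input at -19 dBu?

-19.375 dBu

x − T + W/2 = -19 − (-19) + 2 = 2.
GR = (1 − 1/4) × 2² / 8 = 0.75 × 4 / 8 = 0.375 dB.
Output = -19 − 0.375 = -19.375 dBu.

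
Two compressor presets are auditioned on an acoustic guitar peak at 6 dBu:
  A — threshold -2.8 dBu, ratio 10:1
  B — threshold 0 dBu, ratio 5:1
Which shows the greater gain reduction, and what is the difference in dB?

A, by 3.12 dB

A: 8.8 dB over, compressed to 0.88 dB over, so 7.92 dB of GR.
B: 6 dB over, compressed to 1.2 dB over, so 4.8 dB of GR.
Difference: 3.12 dB in favour of A.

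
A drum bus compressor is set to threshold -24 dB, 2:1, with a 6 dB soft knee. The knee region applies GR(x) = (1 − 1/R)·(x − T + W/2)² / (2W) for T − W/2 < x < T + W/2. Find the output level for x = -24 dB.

-24.375 dB

x − T + W/2 = -24 − (-24) + 3 = 3.
GR = (1 − 1/2) × 3² / 12 = 0.5 × 9 / 12 = 0.375 dB.
Output = -24 − 0.375 = -24.375 dB.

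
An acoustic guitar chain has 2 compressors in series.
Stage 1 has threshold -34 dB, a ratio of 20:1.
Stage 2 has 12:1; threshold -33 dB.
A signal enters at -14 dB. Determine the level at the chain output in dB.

Stage 1: -14 dB is 20 dB over -34 dB; at 20:1 that becomes 1 dB over, giving -33 dB.
Stage 2: -33 dB ≤ -33 dB, so stage 2 doesn't engage; output -33 dB.

-33 dB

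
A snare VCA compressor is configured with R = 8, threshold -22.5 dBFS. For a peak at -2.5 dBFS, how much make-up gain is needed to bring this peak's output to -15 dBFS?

5 dB

Overshoot 20 dB → 20/8 = 2.5 dB after compression, so the compressed level is -22.5 + 2.5 = -20 dBFS.
Make-up = target − compressed = -15 − (-20) = 5 dB.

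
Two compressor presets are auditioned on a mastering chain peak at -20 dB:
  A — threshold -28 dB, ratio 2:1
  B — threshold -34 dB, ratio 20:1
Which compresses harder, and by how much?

B, by 9.3 dB

A: 8 dB over, compressed to 4 dB over, so 4 dB of GR.
B: 14 dB over, compressed to 0.7 dB over, so 13.3 dB of GR.
B reduces 9.3 dB more.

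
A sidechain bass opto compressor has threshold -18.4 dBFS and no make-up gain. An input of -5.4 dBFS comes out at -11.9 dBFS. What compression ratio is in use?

2:1

Input overshoot = -5.4 − (-18.4) = 13 dB; output overshoot = -11.9 − (-18.4) = 6.5 dB.
Ratio = 13 / 6.5 = 2.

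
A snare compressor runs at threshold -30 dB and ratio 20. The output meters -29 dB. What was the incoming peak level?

Post-compression overshoot = -29 − (-30) = 1 dB.
Before 20:1 compression the overshoot was 1 × 20 = 20 dB, so input = -30 + 20 = -10 dB.

-10 dB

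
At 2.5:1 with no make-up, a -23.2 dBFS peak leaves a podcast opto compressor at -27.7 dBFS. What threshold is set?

-30.7 dBFS

Let T be the threshold. Output overshoot = (input overshoot)/R, so -27.7 − T = (-23.2 − T)/2.5.
2.5·(-27.7 − T) = -23.2 − T → 1.5·T = -69.25 − (-23.2) = -46.05.
T = -46.05/1.5 = -30.7 dBFS.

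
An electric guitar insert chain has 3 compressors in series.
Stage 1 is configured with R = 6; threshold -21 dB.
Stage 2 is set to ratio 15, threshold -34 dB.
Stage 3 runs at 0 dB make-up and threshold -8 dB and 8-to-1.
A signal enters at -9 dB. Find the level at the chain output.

Stage 1: -9 dB is 12 dB over -21 dB; at 6:1 that becomes 2 dB over, giving -19 dB.
Stage 2: -19 dB is 15 dB over -34 dB; at 15:1 that becomes 1 dB over, giving -33 dB.
Stage 3: below threshold (-33 ≤ -8); passes unchanged; output -33 dB.

-33 dB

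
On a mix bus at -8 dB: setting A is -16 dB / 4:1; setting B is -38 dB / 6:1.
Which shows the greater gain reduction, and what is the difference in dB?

B, by 19 dB

A: GR = 8 − 8/4 = 6 dB.
B: GR = 30 − 30/6 = 25 dB.
B reduces 19 dB more.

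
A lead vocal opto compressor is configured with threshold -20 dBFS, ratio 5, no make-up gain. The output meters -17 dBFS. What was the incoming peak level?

Post-compression overshoot = -17 − (-20) = 3 dB.
Input overshoot = R × output overshoot = 15 dB → input = -20 + 15 = -5 dBFS.

-5 dBFS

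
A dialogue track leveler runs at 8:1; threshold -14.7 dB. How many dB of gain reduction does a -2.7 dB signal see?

The signal is 12 dB above threshold.
At 8:1, output sits 12/8 = 1.5 dB above threshold.
Gain reduction = 12 − 1.5 = 10.5 dB.

10.5 dB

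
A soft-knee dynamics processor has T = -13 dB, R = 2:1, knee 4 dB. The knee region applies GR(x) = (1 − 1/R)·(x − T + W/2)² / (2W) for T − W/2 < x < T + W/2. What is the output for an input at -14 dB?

x − T + W/2 = -14 − (-13) + 2 = 1.
GR = (1 − 1/2) × 1² / 8 = 0.5 × 1 / 8 = 0.0625 dB.
Output = -14 − 0.0625 = -14.0625 dB.

-14.0625 dB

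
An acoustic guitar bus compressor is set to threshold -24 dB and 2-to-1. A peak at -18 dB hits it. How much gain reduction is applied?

3 dB

Overshoot = -18 − (-24) = 6 dB.
A 2:1 ratio leaves 3 dB of that excess.
GR = overshoot in − overshoot out = 6 − 3 = 3 dB.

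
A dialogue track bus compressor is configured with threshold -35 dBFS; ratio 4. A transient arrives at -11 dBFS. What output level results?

-29 dBFS

The input is 24 dB above the -35 dBFS threshold.
At 4:1 the overshoot is divided by 4, leaving 6 dB above threshold.
Output = -35 + 6 = -29 dBFS.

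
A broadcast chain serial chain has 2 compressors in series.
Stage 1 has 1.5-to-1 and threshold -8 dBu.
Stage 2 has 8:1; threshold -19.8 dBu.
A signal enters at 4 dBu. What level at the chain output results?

-17.325 dBu

Stage 1: overshoot 12 dB → 12/1.5 = 8 dB → 0 dBu.
Stage 2: 19.8 dB above -19.8 dBu, reduced 8:1 to 2.475 dB above → -17.325 dBu.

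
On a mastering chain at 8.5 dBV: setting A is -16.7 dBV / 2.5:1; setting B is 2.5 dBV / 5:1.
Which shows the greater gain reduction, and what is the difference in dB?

A: overshoot 25.2 dB → output overshoot 10.08 dB → GR 15.12 dB.
B: overshoot 6 dB → output overshoot 1.2 dB → GR 4.8 dB.
A reduces 10.32 dB more.

A, by 10.32 dB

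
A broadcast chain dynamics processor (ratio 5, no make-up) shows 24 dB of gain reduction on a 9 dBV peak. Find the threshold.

Gain reduction = 9 − (-15) = 24 dB; output overshoot = GR / (R − 1) = 24 / 4 = 6 dB.
Threshold = output − output overshoot = -15 − 6 = -21 dBV.

-21 dBV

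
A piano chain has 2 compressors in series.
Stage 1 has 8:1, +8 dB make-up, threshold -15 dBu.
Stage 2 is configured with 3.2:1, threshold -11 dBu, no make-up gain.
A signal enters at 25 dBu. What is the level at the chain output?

-8.1875 dBu

Stage 1: 40 dB above -15 dBu, reduced 8:1 to 5 dB above → -10 dBu; +8 dB make-up → -2 dBu.
Stage 2: -2 dBu is 9 dB over -11 dBu; at 3.2:1 that becomes 2.8125 dB over, giving -8.1875 dBu.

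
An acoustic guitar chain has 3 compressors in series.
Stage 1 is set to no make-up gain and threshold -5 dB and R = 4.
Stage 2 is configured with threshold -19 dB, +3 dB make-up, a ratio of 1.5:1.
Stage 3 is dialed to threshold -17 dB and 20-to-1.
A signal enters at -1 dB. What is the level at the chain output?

-16.45 dB

Stage 1: overshoot 4 dB → 4/4 = 1 dB → -4 dB.
Stage 2: 15 dB above -19 dB, reduced 1.5:1 to 10 dB above → -9 dB; +3 dB make-up → -6 dB.
Stage 3: -6 dB is 11 dB over -17 dB; at 20:1 that becomes 0.55 dB over, giving -16.45 dB.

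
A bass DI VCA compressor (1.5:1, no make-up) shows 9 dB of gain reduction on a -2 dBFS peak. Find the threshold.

-29 dBFS

Input is 27 dB above T (since output overshoot × R = input overshoot: (-11 − T)·1.5 = -2 − T gives T = -29 dBFS).
Check: -29 + (-2 − (-29))/1.5 = -29 + 18 = -11 dBFS. ✓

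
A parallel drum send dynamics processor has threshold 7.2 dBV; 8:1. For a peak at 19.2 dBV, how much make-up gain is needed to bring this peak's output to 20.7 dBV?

The peak compresses to 7.2 + 12/8 = 8.7 dBV.
To reach 20.7 dBV requires 20.7 − 8.7 = 12 dB of make-up.

12 dB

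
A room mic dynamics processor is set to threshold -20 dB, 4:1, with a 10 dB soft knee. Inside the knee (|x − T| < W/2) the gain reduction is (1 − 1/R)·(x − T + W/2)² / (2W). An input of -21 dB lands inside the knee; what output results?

-21.6 dB

x − T + W/2 = -21 − (-20) + 5 = 4.
GR = (1 − 1/4) × 4² / 20 = 0.75 × 16 / 20 = 0.6 dB.
Output = -21 − 0.6 = -21.6 dB.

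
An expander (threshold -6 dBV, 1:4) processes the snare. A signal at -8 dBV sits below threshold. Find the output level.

-14 dBV

Undershoot = (-6) − (-8) = 2 dB.
At 1:4, that expands to 8 dB under threshold.
Output = -6 − 8 = -14 dBV.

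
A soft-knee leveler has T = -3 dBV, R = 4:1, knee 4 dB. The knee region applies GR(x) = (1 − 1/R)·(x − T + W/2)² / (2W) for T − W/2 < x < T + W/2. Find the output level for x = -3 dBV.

x − T + W/2 = -3 − (-3) + 2 = 2.
GR = (1 − 1/4) × 2² / 8 = 0.75 × 4 / 8 = 0.375 dB.
Output = -3 − 0.375 = -3.375 dBV.

-3.375 dBV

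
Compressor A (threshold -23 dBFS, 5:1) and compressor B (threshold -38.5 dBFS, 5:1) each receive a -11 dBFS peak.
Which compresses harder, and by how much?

B, by 12.4 dB

A: 12 dB over, compressed to 2.4 dB over, so 9.6 dB of GR.
B: 27.5 dB over, compressed to 5.5 dB over, so 22 dB of GR.
Difference: 12.4 dB in favour of B.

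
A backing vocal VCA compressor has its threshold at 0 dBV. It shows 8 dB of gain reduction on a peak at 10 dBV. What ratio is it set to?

5:1

Input overshoot = 10 − 0 = 10 dB.
Output overshoot = 10 − 8 = 2 dB.
Ratio = input overshoot / output overshoot = 10 / 2 = 5.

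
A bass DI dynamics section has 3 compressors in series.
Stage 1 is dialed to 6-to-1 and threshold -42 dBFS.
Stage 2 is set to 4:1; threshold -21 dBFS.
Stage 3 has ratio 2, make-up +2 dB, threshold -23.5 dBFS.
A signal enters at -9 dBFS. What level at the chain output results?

Stage 1: overshoot 33 dB → 33/6 = 5.5 dB → -36.5 dBFS.
Stage 2: -36.5 dBFS ≤ -21 dBFS, so stage 2 doesn't engage; output -36.5 dBFS.
Stage 3: -36.5 dBFS ≤ -23.5 dBFS, so stage 3 doesn't engage; make-up brings it to -34.5 dBFS.

-34.5 dBFS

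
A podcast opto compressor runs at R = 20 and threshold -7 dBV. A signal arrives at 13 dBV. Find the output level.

The input is 20 dB above the -7 dBV threshold.
The 20 dB excess becomes 1 dB after 20:1 reduction.
So the level is -7 + 1 = -6 dBV.

-6 dBV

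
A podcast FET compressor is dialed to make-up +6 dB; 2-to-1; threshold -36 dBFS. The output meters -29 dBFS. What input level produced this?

-34 dBFS

Stripping the +6 dB make-up gives -35 dBFS at the gain stage.
Post-compression overshoot = -35 − (-36) = 1 dB.
Input overshoot = R × output overshoot = 2 dB → input = -36 + 2 = -34 dBFS.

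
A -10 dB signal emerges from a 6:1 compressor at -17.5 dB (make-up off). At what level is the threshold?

Input is 9 dB above T (since output overshoot × R = input overshoot: (-17.5 − T)·6 = -10 − T gives T = -19 dB).
Check: -19 + (-10 − (-19))/6 = -19 + 1.5 = -17.5 dB. ✓

-19 dB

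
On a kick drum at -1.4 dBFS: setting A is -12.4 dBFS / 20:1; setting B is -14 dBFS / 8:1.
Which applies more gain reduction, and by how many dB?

A: overshoot 11 dB → output overshoot 0.55 dB → GR 10.45 dB.
B: overshoot 12.6 dB → output overshoot 1.575 dB → GR 11.025 dB.
B applies 0.575 dB more gain reduction.

B, by 0.575 dB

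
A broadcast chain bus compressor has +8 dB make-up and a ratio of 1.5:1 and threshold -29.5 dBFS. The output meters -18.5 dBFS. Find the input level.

Stripping the +8 dB make-up gives -26.5 dBFS at the gain stage.
That's 3 dB above the -29.5 dBFS threshold.
Before 1.5:1 compression the overshoot was 3 × 1.5 = 4.5 dB, so input = -29.5 + 4.5 = -25 dBFS.

-25 dBFS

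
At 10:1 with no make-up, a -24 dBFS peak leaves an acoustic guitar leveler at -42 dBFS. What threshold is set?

-44 dBFS

Gain reduction = -24 − (-42) = 18 dB; output overshoot = GR / (R − 1) = 18 / 9 = 2 dB.
Threshold = output − output overshoot = -42 − 2 = -44 dBFS.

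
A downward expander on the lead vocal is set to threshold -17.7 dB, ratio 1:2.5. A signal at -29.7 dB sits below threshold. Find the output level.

-47.7 dB

Undershoot = (-17.7) − (-29.7) = 12 dB.
At 1:2.5, that expands to 30 dB under threshold.
Output = -17.7 − 30 = -47.7 dB.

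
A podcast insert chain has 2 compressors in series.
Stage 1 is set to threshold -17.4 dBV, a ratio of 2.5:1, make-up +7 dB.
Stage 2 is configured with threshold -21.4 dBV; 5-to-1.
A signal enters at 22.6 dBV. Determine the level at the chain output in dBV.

Stage 1: 22.6 dBV is 40 dB over -17.4 dBV; at 2.5:1 that becomes 16 dB over, giving -1.4 dBV; +7 dB make-up → 5.6 dBV.
Stage 2: 5.6 dBV is 27 dB over -21.4 dBV; at 5:1 that becomes 5.4 dB over, giving -16 dBV.

-16 dBV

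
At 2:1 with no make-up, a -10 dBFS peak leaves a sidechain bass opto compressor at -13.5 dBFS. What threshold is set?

Gain reduction = -10 − (-13.5) = 3.5 dB; output overshoot = GR / (R − 1) = 3.5 / 1 = 3.5 dB.
Threshold = output − output overshoot = -13.5 − 3.5 = -17 dBFS.

-17 dBFS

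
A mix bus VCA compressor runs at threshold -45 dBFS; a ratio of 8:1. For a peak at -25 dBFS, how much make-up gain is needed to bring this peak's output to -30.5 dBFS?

12 dB

The peak compresses to -45 + 20/8 = -42.5 dBFS.
To reach -30.5 dBFS requires -30.5 − (-42.5) = 12 dB of make-up.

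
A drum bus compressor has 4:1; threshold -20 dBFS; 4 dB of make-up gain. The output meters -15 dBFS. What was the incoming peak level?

Before make-up, the level was -15 − 4 = -19 dBFS.
The compressed level sits -19 − (-20) = 1 dB over threshold.
Before 4:1 compression the overshoot was 1 × 4 = 4 dB, so input = -20 + 4 = -16 dBFS.

-16 dBFS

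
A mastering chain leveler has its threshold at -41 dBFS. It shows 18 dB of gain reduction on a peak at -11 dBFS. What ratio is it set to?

2.5:1

Input overshoot = -11 − (-41) = 30 dB.
Output overshoot = 30 − 18 = 12 dB.
Ratio = input overshoot / output overshoot = 30 / 12 = 2.5.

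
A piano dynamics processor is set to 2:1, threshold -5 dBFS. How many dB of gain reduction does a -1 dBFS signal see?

-1 dBFS exceeds the threshold by 4 dB.
At 2:1, output sits 4/2 = 2 dB above threshold.
So the signal is attenuated by 4 − 2 = 2 dB.

2 dB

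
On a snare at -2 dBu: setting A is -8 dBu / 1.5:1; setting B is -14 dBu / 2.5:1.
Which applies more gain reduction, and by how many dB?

B, by 5.2 dB

A: 6 dB over, compressed to 4 dB over, so 2 dB of GR.
B: 12 dB over, compressed to 4.8 dB over, so 7.2 dB of GR.
B reduces 5.2 dB more.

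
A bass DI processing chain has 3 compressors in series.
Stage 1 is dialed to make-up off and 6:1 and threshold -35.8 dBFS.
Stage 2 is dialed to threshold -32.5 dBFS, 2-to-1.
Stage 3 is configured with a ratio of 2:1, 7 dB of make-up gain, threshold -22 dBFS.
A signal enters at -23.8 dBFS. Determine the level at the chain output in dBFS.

Stage 1: 12 dB above -35.8 dBFS, reduced 6:1 to 2 dB above → -33.8 dBFS.
Stage 2: -33.8 dBFS is at or below the -32.5 dBFS threshold — no compression; output -33.8 dBFS.
Stage 3: below threshold (-33.8 ≤ -22); passes unchanged; make-up brings it to -26.8 dBFS.

-26.8 dBFS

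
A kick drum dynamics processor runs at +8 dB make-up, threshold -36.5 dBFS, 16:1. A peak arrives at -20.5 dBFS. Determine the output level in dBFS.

Overshoot: -20.5 − (-36.5) = 16 dB.
The 16 dB excess becomes 1 dB after 16:1 reduction.
So the level is -36.5 + 1 = -35.5 dBFS; make-up adds 8 dB, giving -27.5 dBFS.

-27.5 dBFS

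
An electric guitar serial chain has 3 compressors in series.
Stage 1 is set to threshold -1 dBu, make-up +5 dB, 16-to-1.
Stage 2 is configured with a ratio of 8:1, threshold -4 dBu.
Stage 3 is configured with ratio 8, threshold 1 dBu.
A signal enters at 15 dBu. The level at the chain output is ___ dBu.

-2.875 dBu

Stage 1: 15 dBu is 16 dB over -1 dBu; at 16:1 that becomes 1 dB over, giving 0 dBu; +5 dB make-up → 5 dBu.
Stage 2: 5 dBu is 9 dB over -4 dBu; at 8:1 that becomes 1.125 dB over, giving -2.875 dBu.
Stage 3: below threshold (-2.875 ≤ 1); passes unchanged; output -2.875 dBu.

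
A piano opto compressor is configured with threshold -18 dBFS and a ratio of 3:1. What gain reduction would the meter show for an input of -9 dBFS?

The signal is 9 dB above threshold.
A 3:1 ratio leaves 3 dB of that excess.
GR = overshoot in − overshoot out = 9 − 3 = 6 dB.

6 dB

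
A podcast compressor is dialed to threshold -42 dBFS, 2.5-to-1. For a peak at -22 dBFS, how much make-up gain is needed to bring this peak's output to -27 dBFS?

The peak compresses to -42 + 20/2.5 = -34 dBFS.
To reach -27 dBFS requires -27 − (-34) = 7 dB of make-up.

7 dB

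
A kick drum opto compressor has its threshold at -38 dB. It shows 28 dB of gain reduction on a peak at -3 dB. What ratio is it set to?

5:1

Input overshoot = -3 − (-38) = 35 dB.
Output overshoot = 35 − 28 = 7 dB.
Ratio = input overshoot / output overshoot = 35 / 7 = 5.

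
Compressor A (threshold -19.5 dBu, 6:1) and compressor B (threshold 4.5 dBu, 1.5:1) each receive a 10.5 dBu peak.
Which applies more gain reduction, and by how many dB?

A, by 23 dB

A: 30 dB over, compressed to 5 dB over, so 25 dB of GR.
B: 6 dB over, compressed to 4 dB over, so 2 dB of GR.
A reduces 23 dB more.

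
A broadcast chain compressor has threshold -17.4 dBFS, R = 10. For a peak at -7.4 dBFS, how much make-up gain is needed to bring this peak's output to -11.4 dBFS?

5 dB

The peak compresses to -17.4 + 10/10 = -16.4 dBFS.
To reach -11.4 dBFS requires -11.4 − (-16.4) = 5 dB of make-up.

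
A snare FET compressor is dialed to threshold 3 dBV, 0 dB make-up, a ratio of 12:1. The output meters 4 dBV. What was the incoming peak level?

The compressed level sits 4 − 3 = 1 dB over threshold.
Undo the ratio: input overshoot = 1 × 12 = 12 dB, giving input = 15 dBV.

15 dBV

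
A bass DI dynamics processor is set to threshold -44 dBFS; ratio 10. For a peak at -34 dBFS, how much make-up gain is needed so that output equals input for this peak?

Overshoot 10 dB → 10/10 = 1 dB after compression, so the compressed level is -44 + 1 = -43 dBFS.
Make-up = target − compressed = -34 − (-43) = 9 dB.

9 dB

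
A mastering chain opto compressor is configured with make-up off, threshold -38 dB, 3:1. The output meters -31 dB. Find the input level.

-17 dB

Post-compression overshoot = -31 − (-38) = 7 dB.
Input overshoot = R × output overshoot = 21 dB → input = -38 + 21 = -17 dB.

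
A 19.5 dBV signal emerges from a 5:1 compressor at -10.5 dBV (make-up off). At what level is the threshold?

-18 dBV

Gain reduction = 19.5 − (-10.5) = 30 dB; output overshoot = GR / (R − 1) = 30 / 4 = 7.5 dB.
Threshold = output − output overshoot = -10.5 − 7.5 = -18 dBV.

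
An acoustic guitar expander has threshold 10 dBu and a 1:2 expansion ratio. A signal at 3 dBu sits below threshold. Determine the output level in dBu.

-4 dBu

The input is 7 dB below the 10 dBu threshold.
A 1:2 expander multiplies undershoot by 2: 7 × 2 = 14 dB below threshold.
Output = 10 − 14 = -4 dBu.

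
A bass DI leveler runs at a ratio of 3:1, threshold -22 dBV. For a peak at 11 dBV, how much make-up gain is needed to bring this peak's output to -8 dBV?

The peak compresses to -22 + 33/3 = -11 dBV.
To reach -8 dBV requires -8 − (-11) = 3 dB of make-up.

3 dB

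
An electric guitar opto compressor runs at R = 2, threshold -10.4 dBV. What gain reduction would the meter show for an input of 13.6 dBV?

13.6 dBV exceeds the threshold by 24 dB.
At 2:1, output sits 24/2 = 12 dB above threshold.
So the signal is attenuated by 24 − 12 = 12 dB.

12 dB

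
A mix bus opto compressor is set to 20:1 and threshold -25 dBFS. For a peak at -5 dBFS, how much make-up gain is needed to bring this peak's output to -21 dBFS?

3 dB

Without make-up, output = threshold + overshoot/20 = -25 + 1 = -24 dBFS.
Gap to target: 3 dB.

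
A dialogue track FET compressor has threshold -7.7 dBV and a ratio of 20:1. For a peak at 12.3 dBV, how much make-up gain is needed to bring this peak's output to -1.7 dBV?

The peak compresses to -7.7 + 20/20 = -6.7 dBV.
To reach -1.7 dBV requires -1.7 − (-6.7) = 5 dB of make-up.

5 dB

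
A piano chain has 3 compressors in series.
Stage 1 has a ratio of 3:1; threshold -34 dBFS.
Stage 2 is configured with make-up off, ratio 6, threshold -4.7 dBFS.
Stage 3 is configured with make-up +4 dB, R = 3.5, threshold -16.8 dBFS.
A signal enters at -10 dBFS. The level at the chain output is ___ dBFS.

Stage 1: 24 dB above -34 dBFS, reduced 3:1 to 8 dB above → -26 dBFS.
Stage 2: below threshold (-26 ≤ -4.7); passes unchanged; output -26 dBFS.
Stage 3: -26 dBFS ≤ -16.8 dBFS, so stage 3 doesn't engage; make-up brings it to -22 dBFS.

-22 dBFS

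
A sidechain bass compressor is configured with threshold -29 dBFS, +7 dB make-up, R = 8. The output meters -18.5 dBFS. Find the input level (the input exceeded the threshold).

Before make-up, the level was -18.5 − 7 = -25.5 dBFS.
The compressed level sits -25.5 − (-29) = 3.5 dB over threshold.
Before 8:1 compression the overshoot was 3.5 × 8 = 28 dB, so input = -29 + 28 = -1 dBFS.

-1 dBFS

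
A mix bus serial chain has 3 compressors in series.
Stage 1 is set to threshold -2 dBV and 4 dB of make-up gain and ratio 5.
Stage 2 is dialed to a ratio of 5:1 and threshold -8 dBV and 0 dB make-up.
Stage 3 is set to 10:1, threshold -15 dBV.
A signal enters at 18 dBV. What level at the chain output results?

-14.02 dBV

Stage 1: overshoot 20 dB → 20/5 = 4 dB → 2 dBV; +4 dB make-up → 6 dBV.
Stage 2: 6 dBV is 14 dB over -8 dBV; at 5:1 that becomes 2.8 dB over, giving -5.2 dBV.
Stage 3: overshoot 9.8 dB → 9.8/10 = 0.98 dB → -14.02 dBV.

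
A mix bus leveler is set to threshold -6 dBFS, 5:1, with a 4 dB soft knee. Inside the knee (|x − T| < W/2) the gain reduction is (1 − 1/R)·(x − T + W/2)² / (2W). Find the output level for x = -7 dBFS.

x − T + W/2 = -7 − (-6) + 2 = 1.
GR = (1 − 1/5) × 1² / 8 = 0.8 × 1 / 8 = 0.1 dB.
Output = -7 − 0.1 = -7.1 dBFS.

-7.1 dBFS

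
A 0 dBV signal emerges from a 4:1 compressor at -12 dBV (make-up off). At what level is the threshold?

Let T be the threshold. Output overshoot = (input overshoot)/R, so -12 − T = (0 − T)/4.
4·(-12 − T) = 0 − T → 3·T = -48 − 0 = -48.
T = -48/3 = -16 dBV.

-16 dBV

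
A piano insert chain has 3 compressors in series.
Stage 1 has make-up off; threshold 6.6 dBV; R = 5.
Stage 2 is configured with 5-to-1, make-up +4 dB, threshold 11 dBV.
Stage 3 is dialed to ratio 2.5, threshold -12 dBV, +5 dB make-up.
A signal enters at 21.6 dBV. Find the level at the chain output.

3.24 dBV

Stage 1: 15 dB above 6.6 dBV, reduced 5:1 to 3 dB above → 9.6 dBV.
Stage 2: below threshold (9.6 ≤ 11); passes unchanged; make-up brings it to 13.6 dBV.
Stage 3: 13.6 dBV is 25.6 dB over -12 dBV; at 2.5:1 that becomes 10.24 dB over, giving -1.76 dBV; +5 dB make-up → 3.24 dBV.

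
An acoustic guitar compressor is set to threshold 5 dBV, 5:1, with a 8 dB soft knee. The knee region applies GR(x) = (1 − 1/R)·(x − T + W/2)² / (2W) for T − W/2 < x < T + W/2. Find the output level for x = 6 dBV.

4.75 dBV

x − T + W/2 = 6 − 5 + 4 = 5.
GR = (1 − 1/5) × 5² / 16 = 0.8 × 25 / 16 = 1.25 dB.
Output = 6 − 1.25 = 4.75 dBV.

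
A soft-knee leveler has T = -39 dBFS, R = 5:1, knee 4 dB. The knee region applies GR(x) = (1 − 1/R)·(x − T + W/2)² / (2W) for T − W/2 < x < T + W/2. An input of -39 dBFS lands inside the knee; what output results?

-39.4 dBFS

x − T + W/2 = -39 − (-39) + 2 = 2.
GR = (1 − 1/5) × 2² / 8 = 0.8 × 4 / 8 = 0.4 dB.
Output = -39 − 0.4 = -39.4 dBFS.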